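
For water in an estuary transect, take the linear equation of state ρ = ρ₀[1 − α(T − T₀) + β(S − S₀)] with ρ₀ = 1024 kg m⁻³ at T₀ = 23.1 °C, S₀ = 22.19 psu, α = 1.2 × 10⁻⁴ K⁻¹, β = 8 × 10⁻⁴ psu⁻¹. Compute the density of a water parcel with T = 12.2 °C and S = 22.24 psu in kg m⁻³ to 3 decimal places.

T − T₀ = -10.9 K, S − S₀ = +0.05 psu.
Bracket = 1 − α·(-10.9) + β·(+0.05) = 1 + (1.348 × 10⁻³) = 1.0013480.
ρ = 1024 × 1.0013480 = 1025.380 kg m⁻³.

1025.380 kg m⁻³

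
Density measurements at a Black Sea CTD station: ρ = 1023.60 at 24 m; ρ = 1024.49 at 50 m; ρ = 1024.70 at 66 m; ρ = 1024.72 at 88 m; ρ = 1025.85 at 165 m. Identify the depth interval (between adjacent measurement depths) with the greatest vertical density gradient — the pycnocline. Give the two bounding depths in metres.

Compute the density gradient over each adjacent pair:
  24–50 m: Δρ/Δz = 0.89/26 = 0.034 kg m⁻⁴
  50–66 m: Δρ/Δz = 0.21/16 = 0.013 kg m⁻⁴
  66–88 m: Δρ/Δz = 0.02/22 = 9.1 × 10⁻⁴ kg m⁻⁴
  88–165 m: Δρ/Δz = 1.13/77 = 0.015 kg m⁻⁴
The largest gradient is in the 24–50 m interval — the pycnocline.

24–50 m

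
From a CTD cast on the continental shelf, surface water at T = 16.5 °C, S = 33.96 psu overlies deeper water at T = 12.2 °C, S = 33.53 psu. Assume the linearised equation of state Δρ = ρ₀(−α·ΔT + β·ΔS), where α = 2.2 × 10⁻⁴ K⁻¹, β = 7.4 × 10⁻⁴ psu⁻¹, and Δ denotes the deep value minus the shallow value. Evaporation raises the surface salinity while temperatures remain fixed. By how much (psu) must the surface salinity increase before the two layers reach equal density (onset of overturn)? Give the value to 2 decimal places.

Neutral buoyancy requires −α(T_deep − T_surf) + β(S_deep − S_surf′) = 0.
S_surf′ = S_deep − (α/β)·ΔT = 33.53 − (2.2 × 10⁻⁴/7.4 × 10⁻⁴)·(-4.3) = 34.8084 psu.
Increase required: 34.8084 − 33.96 = 0.8484 psu.

0.85 psu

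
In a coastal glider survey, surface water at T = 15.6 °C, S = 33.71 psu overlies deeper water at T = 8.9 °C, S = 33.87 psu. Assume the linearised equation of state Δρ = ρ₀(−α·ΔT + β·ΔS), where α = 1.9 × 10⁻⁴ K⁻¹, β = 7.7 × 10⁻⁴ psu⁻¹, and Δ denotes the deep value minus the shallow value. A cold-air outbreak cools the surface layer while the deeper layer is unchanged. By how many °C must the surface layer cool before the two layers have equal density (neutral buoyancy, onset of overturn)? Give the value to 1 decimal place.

7.3 °C

Neutral buoyancy requires Δρ = 0, i.e. −α(T_deep − T_surf′) + β(S_deep − S_surf) = 0.
T_surf′ = T_deep − (β/α)·ΔS = 8.9 − (7.7 × 10⁻⁴/1.9 × 10⁻⁴)·(+0.16) = 8.252 °C.
Cooling required: 15.6 − (8.252) = 7.348 °C.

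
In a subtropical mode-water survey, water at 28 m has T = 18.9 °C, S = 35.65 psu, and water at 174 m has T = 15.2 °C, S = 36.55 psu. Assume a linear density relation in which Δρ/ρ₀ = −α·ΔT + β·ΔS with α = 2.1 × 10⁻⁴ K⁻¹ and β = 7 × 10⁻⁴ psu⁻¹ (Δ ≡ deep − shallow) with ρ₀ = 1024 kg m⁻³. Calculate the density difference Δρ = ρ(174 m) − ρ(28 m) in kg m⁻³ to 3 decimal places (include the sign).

ΔT = -3.7 K, ΔS = +0.90 psu (deep − shallow).
Δρ/ρ₀ = −(2.1 × 10⁻⁴)(-3.7) + (7 × 10⁻⁴)(+0.90) = 1.407 × 10⁻³.
Δρ = 1024 × (1.407 × 10⁻³) = +1.441 kg m⁻³.
Positive Δρ: denser below, stable.

+1.441 kg m⁻³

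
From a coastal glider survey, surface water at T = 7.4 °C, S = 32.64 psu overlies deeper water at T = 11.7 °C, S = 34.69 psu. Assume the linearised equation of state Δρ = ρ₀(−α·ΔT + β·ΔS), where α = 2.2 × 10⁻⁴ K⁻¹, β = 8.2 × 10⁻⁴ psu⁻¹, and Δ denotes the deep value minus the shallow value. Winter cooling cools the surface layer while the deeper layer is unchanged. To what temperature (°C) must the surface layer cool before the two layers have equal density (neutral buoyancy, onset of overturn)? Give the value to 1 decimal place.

Neutral buoyancy requires Δρ = 0, i.e. −α(T_deep − T_surf′) + β(S_deep − S_surf) = 0.
T_surf′ = T_deep − (β/α)·ΔS = 11.7 − (8.2 × 10⁻⁴/2.2 × 10⁻⁴)·(+2.05) = 4.059 °C.
Cooling required: 7.4 − (4.059) = 3.341 °C.

4.1 °C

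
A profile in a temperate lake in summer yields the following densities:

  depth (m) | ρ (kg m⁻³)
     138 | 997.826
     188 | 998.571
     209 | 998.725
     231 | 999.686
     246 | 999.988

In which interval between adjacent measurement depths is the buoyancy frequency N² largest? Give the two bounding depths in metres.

209–231 m

Compute the density gradient over each adjacent pair:
  138–188 m: Δρ/Δz = 0.745/50 = 0.015 kg m⁻⁴
  188–209 m: Δρ/Δz = 0.154/21 = 7.3 × 10⁻³ kg m⁻⁴
  209–231 m: Δρ/Δz = 0.961/22 = 0.044 kg m⁻⁴
  231–246 m: Δρ/Δz = 0.302/15 = 0.020 kg m⁻⁴
The largest gradient is in the 209–231 m interval — the pycnocline.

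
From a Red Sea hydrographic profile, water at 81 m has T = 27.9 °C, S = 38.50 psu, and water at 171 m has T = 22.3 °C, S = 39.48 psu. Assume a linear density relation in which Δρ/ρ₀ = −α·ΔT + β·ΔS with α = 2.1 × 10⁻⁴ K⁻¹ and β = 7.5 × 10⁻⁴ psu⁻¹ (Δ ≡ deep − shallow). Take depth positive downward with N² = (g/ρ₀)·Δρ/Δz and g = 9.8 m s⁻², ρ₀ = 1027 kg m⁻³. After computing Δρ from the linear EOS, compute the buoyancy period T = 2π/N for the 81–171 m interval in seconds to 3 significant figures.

436 s

ΔT = -5.6 K, ΔS = +0.98 psu (deep − shallow).
Δρ/ρ₀ = −αΔT + βΔS = 1.176 × 10⁻³ + 7.35 × 10⁻⁴ = 1.911 × 10⁻³, so Δρ ≈ 1.963 kg m⁻³.
N² = (g/ρ₀)·Δρ/Δz = g·(Δρ/ρ₀)/Δz = 9.8 × 1.911 × 10⁻³ / 90 = 2.0809 × 10⁻⁴ s⁻².
N = √(2.0809 × 10⁻⁴) = 0.014425 rad s⁻¹ → T = 2π/N = 435.58 s ≈ 436 s.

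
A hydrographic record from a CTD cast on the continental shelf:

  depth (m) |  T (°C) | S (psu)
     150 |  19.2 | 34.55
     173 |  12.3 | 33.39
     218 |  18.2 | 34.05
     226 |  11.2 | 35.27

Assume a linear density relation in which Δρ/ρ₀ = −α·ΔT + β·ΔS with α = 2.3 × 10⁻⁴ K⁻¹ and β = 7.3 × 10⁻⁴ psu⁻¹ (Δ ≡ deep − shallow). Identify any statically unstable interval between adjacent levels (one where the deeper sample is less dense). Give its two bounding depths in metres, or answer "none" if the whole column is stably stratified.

Evaluate Δρ/ρ₀ = −αΔT + βΔS across each adjacent pair:
  150–173 m: −αΔT+βΔS = −(2.3 × 10⁻⁴)(-6.9)+(7.3 × 10⁻⁴)(-1.16) = 7.4 × 10⁻⁴ → stable
  173–218 m: −αΔT+βΔS = −(2.3 × 10⁻⁴)(+5.9)+(7.3 × 10⁻⁴)(+0.66) = -8.8 × 10⁻⁴ → UNSTABLE
  218–226 m: −αΔT+βΔS = −(2.3 × 10⁻⁴)(-7.0)+(7.3 × 10⁻⁴)(+1.22) = 2.5 × 10⁻³ → stable
The 173–218 m interval has Δρ < 0: lighter water underlies denser water.

173–218 m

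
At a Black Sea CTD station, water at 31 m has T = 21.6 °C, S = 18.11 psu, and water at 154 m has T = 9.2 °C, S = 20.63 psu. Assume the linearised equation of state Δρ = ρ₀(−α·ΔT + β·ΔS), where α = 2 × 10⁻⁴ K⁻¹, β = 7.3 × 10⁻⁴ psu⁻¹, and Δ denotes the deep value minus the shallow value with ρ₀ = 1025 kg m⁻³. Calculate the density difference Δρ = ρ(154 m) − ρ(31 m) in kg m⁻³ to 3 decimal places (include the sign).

+4.428 kg m⁻³

ΔT = -12.4 K, ΔS = +2.52 psu (deep − shallow).
Δρ/ρ₀ = −(2 × 10⁻⁴)(-12.4) + (7.3 × 10⁻⁴)(+2.52) = 4.3196 × 10⁻³.
Δρ = 1025 × (4.3196 × 10⁻³) = +4.428 kg m⁻³.
Positive Δρ: denser below, stable.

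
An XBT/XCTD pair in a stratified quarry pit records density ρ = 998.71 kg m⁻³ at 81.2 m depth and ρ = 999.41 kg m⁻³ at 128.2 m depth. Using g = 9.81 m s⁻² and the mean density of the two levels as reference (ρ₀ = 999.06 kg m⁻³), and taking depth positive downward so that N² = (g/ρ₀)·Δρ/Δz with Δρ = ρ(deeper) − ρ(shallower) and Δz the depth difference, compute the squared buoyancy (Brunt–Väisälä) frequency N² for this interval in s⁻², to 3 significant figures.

1.46 × 10⁻⁴ s⁻²

Δρ = 999.41 − 998.71 = 0.70 kg m⁻³ over Δz = 128.2 − 81.2 = 47 m.
N² = (9.81/999.06) × (0.70/47) = 1.4624 × 10⁻⁴ s⁻² ≈ 1.46 × 10⁻⁴ s⁻².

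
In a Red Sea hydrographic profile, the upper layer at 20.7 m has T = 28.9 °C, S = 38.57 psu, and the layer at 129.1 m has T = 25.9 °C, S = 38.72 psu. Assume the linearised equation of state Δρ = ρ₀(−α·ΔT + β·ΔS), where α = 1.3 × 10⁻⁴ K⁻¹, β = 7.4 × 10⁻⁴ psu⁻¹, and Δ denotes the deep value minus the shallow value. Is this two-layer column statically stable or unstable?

ΔT = 25.9 − 28.9 = -3.0 K and ΔS = 38.72 − 38.57 = +0.15 psu (deep − shallow).
−αΔT = 3.90 × 10⁻⁴; βΔS = 1.11 × 10⁻⁴; sum Δρ/ρ₀ = 5.01 × 10⁻⁴.
Δρ/ρ₀ > 0, so Δρ > 0: deeper water is denser → statically stable.

stable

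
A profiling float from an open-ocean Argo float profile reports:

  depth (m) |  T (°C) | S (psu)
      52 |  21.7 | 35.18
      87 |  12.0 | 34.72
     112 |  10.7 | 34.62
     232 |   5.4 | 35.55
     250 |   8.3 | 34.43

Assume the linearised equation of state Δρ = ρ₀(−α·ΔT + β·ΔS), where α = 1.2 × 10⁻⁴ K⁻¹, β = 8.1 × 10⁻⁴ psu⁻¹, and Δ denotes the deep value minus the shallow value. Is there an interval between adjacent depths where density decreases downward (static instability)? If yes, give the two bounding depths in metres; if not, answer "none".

232–250 m

Evaluate Δρ/ρ₀ = −αΔT + βΔS across each adjacent pair:
  52–87 m: −αΔT+βΔS = −(1.2 × 10⁻⁴)(-9.7)+(8.1 × 10⁻⁴)(-0.46) = 7.9 × 10⁻⁴ → stable
  87–112 m: −αΔT+βΔS = −(1.2 × 10⁻⁴)(-1.3)+(8.1 × 10⁻⁴)(-0.10) = 7.5 × 10⁻⁵ → stable
  112–232 m: −αΔT+βΔS = −(1.2 × 10⁻⁴)(-5.3)+(8.1 × 10⁻⁴)(+0.93) = 1.4 × 10⁻³ → stable
  232–250 m: −αΔT+βΔS = −(1.2 × 10⁻⁴)(+2.9)+(8.1 × 10⁻⁴)(-1.12) = -1.3 × 10⁻³ → UNSTABLE
The 232–250 m interval has Δρ < 0: lighter water underlies denser water.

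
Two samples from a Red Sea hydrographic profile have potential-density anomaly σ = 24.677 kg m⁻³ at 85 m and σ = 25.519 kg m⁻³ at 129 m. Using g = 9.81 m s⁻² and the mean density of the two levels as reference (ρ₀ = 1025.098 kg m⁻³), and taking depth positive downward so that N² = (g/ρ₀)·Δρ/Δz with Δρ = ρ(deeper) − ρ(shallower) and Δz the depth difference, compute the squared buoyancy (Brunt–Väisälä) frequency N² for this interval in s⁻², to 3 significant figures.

Δρ = 1025.519 − 1024.677 = 0.842 kg m⁻³ over Δz = 129 − 85 = 44 m.
N² = (9.81/1025.098) × (0.842/44) = 1.8313 × 10⁻⁴ s⁻² ≈ 1.83 × 10⁻⁴ s⁻².

1.83 × 10⁻⁴ s⁻²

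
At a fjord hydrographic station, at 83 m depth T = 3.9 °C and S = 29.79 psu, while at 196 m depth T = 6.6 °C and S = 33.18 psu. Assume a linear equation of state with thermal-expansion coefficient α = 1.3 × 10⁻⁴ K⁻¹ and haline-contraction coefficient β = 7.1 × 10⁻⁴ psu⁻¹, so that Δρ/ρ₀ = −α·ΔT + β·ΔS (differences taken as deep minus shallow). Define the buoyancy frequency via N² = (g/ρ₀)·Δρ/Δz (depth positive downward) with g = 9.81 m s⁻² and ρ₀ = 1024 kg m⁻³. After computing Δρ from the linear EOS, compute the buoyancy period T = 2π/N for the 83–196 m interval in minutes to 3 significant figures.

7.84 min

ΔT = +2.7 K, ΔS = +3.39 psu (deep − shallow).
Δρ/ρ₀ = −αΔT + βΔS = -3.51 × 10⁻⁴ + 2.4069 × 10⁻³ = 2.0559 × 10⁻³, so Δρ ≈ 2.105 kg m⁻³.
N² = (g/ρ₀)·Δρ/Δz = g·(Δρ/ρ₀)/Δz = 9.81 × 2.0559 × 10⁻³ / 113 = 1.7848 × 10⁻⁴ s⁻².
N = √(1.7848 × 10⁻⁴) = 0.013360 rad s⁻¹ → T = 2π/N = 470.30 s = 7.8383 min ≈ 7.84 min.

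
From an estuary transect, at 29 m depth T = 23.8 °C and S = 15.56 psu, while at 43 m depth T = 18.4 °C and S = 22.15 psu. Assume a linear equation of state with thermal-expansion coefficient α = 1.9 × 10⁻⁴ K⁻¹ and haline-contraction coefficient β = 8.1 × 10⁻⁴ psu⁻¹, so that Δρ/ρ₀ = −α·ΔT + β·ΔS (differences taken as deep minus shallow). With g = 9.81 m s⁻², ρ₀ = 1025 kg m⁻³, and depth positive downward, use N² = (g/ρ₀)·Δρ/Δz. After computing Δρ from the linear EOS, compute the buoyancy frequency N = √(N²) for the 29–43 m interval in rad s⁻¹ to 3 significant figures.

ΔT = -5.4 K, ΔS = +6.59 psu (deep − shallow).
Δρ/ρ₀ = −αΔT + βΔS = 1.026 × 10⁻³ + 5.3379 × 10⁻³ = 6.3639 × 10⁻³, so Δρ ≈ 6.523 kg m⁻³.
N² = (g/ρ₀)·Δρ/Δz = g·(Δρ/ρ₀)/Δz = 9.81 × 6.3639 × 10⁻³ / 14 = 4.4593 × 10⁻³ s⁻².
N = √(4.4593 × 10⁻³) = 0.066778 rad s⁻¹ ≈ 0.0668 rad s⁻¹.

0.0668 rad s⁻¹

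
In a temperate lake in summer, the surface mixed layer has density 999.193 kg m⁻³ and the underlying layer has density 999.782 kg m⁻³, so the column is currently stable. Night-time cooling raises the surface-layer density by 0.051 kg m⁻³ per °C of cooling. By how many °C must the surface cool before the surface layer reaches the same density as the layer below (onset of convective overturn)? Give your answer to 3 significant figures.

Density deficit of the surface layer: 999.782 − 999.193 = 0.589 kg m⁻³.
Required change = 0.589 / 0.051 = 11.5 °C.

11.5 °C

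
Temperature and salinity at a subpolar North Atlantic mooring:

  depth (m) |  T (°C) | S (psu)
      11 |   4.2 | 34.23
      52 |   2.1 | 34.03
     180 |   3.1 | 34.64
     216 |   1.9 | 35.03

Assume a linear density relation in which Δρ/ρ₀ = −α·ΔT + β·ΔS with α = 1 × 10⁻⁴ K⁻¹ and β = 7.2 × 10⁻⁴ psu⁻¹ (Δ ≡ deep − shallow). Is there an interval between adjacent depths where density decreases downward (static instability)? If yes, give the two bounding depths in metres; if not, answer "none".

Evaluate Δρ/ρ₀ = −αΔT + βΔS across each adjacent pair:
  11–52 m: −αΔT+βΔS = −(1 × 10⁻⁴)(-2.1)+(7.2 × 10⁻⁴)(-0.20) = 6.6 × 10⁻⁵ → stable
  52–180 m: −αΔT+βΔS = −(1 × 10⁻⁴)(+1.0)+(7.2 × 10⁻⁴)(+0.61) = 3.4 × 10⁻⁴ → stable
  180–216 m: −αΔT+βΔS = −(1 × 10⁻⁴)(-1.2)+(7.2 × 10⁻⁴)(+0.39) = 4.0 × 10⁻⁴ → stable
Every interval has Δρ > 0: the column is stably stratified throughout.

none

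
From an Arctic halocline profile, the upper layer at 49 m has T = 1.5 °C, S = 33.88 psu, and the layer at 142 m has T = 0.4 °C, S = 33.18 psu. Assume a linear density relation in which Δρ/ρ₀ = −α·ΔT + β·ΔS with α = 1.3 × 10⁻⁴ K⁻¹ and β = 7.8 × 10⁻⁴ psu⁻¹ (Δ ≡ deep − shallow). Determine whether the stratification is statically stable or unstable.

unstable

ΔT = 0.4 − 1.5 = -1.1 K and ΔS = 33.18 − 33.88 = -0.70 psu (deep − shallow).
−αΔT = 1.43 × 10⁻⁴; βΔS = -5.46 × 10⁻⁴; sum Δρ/ρ₀ = -4.03 × 10⁻⁴.
Δρ/ρ₀ < 0, so Δρ < 0: deeper water is lighter → statically unstable; the column would overturn.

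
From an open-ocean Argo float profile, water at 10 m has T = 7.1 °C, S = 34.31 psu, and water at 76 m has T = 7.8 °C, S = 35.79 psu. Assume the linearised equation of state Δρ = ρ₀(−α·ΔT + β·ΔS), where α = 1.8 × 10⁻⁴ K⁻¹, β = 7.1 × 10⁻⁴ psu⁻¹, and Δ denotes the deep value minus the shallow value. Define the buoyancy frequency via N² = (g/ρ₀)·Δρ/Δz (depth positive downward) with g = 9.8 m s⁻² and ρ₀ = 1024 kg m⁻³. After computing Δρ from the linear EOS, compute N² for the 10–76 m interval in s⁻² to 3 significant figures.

ΔT = +0.7 K, ΔS = +1.48 psu (deep − shallow).
Δρ/ρ₀ = −αΔT + βΔS = -1.26 × 10⁻⁴ + 1.0508 × 10⁻³ = 9.248 × 10⁻⁴, so Δρ ≈ 0.9470 kg m⁻³.
N² = (g/ρ₀)·Δρ/Δz = g·(Δρ/ρ₀)/Δz = 9.8 × 9.248 × 10⁻⁴ / 66 = 1.3732 × 10⁻⁴ s⁻² ≈ 1.37 × 10⁻⁴ s⁻².

1.37 × 10⁻⁴ s⁻²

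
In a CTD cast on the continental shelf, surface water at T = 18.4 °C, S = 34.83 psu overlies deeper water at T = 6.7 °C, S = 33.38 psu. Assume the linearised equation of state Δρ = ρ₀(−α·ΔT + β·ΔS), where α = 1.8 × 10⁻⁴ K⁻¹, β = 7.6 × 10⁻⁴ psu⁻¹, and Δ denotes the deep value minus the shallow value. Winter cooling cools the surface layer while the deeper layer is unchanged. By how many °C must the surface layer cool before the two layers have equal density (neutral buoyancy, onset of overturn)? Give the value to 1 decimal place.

Neutral buoyancy requires Δρ = 0, i.e. −α(T_deep − T_surf′) + β(S_deep − S_surf) = 0.
T_surf′ = T_deep − (β/α)·ΔS = 6.7 − (7.6 × 10⁻⁴/1.8 × 10⁻⁴)·(-1.45) = 12.822 °C.
Cooling required: 18.4 − (12.822) = 5.578 °C.

5.6 °C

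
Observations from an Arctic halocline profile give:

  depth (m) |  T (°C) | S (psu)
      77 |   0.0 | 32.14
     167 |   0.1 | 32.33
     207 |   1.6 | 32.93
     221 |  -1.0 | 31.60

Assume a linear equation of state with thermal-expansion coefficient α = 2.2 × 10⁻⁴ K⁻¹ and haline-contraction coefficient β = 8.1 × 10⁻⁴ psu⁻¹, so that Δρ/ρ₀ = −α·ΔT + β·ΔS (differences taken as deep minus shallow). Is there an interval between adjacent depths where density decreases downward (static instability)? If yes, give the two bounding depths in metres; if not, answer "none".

Evaluate Δρ/ρ₀ = −αΔT + βΔS across each adjacent pair:
  77–167 m: −αΔT+βΔS = −(2.2 × 10⁻⁴)(+0.1)+(8.1 × 10⁻⁴)(+0.19) = 1.3 × 10⁻⁴ → stable
  167–207 m: −αΔT+βΔS = −(2.2 × 10⁻⁴)(+1.5)+(8.1 × 10⁻⁴)(+0.60) = 1.6 × 10⁻⁴ → stable
  207–221 m: −αΔT+βΔS = −(2.2 × 10⁻⁴)(-2.6)+(8.1 × 10⁻⁴)(-1.33) = -5.1 × 10⁻⁴ → UNSTABLE
The 207–221 m interval has Δρ < 0: lighter water underlies denser water.

207–221 m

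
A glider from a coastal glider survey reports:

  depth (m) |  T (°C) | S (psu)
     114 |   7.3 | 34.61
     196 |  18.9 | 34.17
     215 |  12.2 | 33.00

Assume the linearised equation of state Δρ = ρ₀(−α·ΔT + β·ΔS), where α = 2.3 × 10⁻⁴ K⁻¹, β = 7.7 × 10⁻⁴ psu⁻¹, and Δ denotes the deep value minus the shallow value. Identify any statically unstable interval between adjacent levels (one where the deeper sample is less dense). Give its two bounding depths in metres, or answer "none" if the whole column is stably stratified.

114–196 m

Evaluate Δρ/ρ₀ = −αΔT + βΔS across each adjacent pair:
  114–196 m: −αΔT+βΔS = −(2.3 × 10⁻⁴)(+11.6)+(7.7 × 10⁻⁴)(-0.44) = -3.0 × 10⁻³ → UNSTABLE
  196–215 m: −αΔT+βΔS = −(2.3 × 10⁻⁴)(-6.7)+(7.7 × 10⁻⁴)(-1.17) = 6.4 × 10⁻⁴ → stable
The 114–196 m interval has Δρ < 0: lighter water underlies denser water.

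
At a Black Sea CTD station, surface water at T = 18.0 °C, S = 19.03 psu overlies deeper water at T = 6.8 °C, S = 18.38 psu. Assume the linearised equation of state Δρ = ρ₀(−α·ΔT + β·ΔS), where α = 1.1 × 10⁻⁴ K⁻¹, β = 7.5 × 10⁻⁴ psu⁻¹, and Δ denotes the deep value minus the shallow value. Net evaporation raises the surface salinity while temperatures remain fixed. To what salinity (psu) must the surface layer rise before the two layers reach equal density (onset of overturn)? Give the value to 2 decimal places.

20.02 psu

Neutral buoyancy requires −α(T_deep − T_surf) + β(S_deep − S_surf′) = 0.
S_surf′ = S_deep − (α/β)·ΔT = 18.38 − (1.1 × 10⁻⁴/7.5 × 10⁻⁴)·(-11.2) = 20.0227 psu.
Increase required: 20.0227 − 19.03 = 0.9927 psu.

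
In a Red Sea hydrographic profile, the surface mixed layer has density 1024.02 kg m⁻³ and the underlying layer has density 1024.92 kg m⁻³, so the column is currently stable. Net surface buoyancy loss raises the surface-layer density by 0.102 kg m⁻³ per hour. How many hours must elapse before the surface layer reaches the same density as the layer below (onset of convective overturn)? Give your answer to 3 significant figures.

Density deficit of the surface layer: 1024.92 − 1024.02 = 0.9 kg m⁻³.
Required change = 0.9 / 0.102 = 8.82 hours.

8.82 hours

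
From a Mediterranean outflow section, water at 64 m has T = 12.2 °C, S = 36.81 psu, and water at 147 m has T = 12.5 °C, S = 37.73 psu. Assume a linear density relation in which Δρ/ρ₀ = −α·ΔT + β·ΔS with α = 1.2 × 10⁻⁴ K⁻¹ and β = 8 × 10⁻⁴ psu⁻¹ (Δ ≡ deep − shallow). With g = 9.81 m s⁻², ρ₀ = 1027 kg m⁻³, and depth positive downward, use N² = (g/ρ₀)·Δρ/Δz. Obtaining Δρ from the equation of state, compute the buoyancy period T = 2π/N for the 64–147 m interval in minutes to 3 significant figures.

11.5 min

ΔT = +0.3 K, ΔS = +0.92 psu (deep − shallow).
Δρ/ρ₀ = −αΔT + βΔS = -3.60 × 10⁻⁵ + 7.36 × 10⁻⁴ = 7.00 × 10⁻⁴, so Δρ ≈ 0.7189 kg m⁻³.
N² = (g/ρ₀)·Δρ/Δz = g·(Δρ/ρ₀)/Δz = 9.81 × 7.00 × 10⁻⁴ / 83 = 8.2735 × 10⁻⁵ s⁻².
N = √(8.2735 × 10⁻⁵) = 9.0959 × 10⁻³ rad s⁻¹ → T = 2π/N = 690.77 s = 11.513 min ≈ 11.5 min.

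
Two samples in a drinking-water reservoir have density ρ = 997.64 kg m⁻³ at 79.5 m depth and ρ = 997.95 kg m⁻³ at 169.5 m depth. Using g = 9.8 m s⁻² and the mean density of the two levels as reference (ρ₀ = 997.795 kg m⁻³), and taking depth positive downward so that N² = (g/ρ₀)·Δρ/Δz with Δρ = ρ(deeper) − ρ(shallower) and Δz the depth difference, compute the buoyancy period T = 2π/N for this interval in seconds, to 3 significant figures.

Δρ = 997.95 − 997.64 = 0.31 kg m⁻³ over Δz = 169.5 − 79.5 = 90 m.
N² = (9.8/997.795) × (0.31/90) = 3.3830 × 10⁻⁵ s⁻².
N = √(3.3830 × 10⁻⁵) = 5.8164 × 10⁻³ rad s⁻¹, so T = 2π/N = 1.0803 × 10³ s ≈ 1.08 × 10³ s.

1.08 × 10³ s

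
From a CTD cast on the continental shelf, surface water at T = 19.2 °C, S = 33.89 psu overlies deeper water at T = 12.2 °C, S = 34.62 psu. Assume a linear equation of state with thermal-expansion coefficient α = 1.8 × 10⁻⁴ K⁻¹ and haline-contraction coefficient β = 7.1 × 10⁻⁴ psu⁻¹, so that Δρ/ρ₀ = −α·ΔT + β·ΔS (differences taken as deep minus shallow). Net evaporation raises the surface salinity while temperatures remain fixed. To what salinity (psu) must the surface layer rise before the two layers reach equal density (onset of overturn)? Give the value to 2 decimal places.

Neutral buoyancy requires −α(T_deep − T_surf) + β(S_deep − S_surf′) = 0.
S_surf′ = S_deep − (α/β)·ΔT = 34.62 − (1.8 × 10⁻⁴/7.1 × 10⁻⁴)·(-7.0) = 36.3946 psu.
Increase required: 36.3946 − 33.89 = 2.5046 psu.

36.39 psu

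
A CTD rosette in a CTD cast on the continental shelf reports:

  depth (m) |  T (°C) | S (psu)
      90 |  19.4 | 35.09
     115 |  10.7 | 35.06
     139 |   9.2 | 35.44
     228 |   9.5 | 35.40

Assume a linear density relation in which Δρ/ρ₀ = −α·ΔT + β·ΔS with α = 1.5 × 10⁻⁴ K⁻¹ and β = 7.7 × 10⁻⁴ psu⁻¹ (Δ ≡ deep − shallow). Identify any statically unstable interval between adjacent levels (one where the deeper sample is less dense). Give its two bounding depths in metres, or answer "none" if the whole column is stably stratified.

139–228 m

Evaluate Δρ/ρ₀ = −αΔT + βΔS across each adjacent pair:
  90–115 m: −αΔT+βΔS = −(1.5 × 10⁻⁴)(-8.7)+(7.7 × 10⁻⁴)(-0.03) = 1.3 × 10⁻³ → stable
  115–139 m: −αΔT+βΔS = −(1.5 × 10⁻⁴)(-1.5)+(7.7 × 10⁻⁴)(+0.38) = 5.2 × 10⁻⁴ → stable
  139–228 m: −αΔT+βΔS = −(1.5 × 10⁻⁴)(+0.3)+(7.7 × 10⁻⁴)(-0.04) = -7.6 × 10⁻⁵ → UNSTABLE
The 139–228 m interval has Δρ < 0: lighter water underlies denser water.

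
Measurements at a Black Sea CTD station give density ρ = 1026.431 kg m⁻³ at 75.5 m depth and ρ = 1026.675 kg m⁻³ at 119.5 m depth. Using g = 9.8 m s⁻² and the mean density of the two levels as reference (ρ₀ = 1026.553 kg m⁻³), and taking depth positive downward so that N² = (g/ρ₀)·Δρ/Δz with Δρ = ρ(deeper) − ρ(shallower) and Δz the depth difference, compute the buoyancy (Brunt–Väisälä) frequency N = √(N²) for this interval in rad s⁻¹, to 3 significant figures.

7.28 × 10⁻³ rad s⁻¹

Δρ = 1026.675 − 1026.431 = 0.244 kg m⁻³ over Δz = 119.5 − 75.5 = 44 m.
N² = (9.8/1026.553) × (0.244/44) = 5.2940 × 10⁻⁵ s⁻².
N = √(5.2940 × 10⁻⁵) = 7.2760 × 10⁻³ rad s⁻¹ ≈ 7.28 × 10⁻³ rad s⁻¹.
N² > 0, so the interval is statically stable.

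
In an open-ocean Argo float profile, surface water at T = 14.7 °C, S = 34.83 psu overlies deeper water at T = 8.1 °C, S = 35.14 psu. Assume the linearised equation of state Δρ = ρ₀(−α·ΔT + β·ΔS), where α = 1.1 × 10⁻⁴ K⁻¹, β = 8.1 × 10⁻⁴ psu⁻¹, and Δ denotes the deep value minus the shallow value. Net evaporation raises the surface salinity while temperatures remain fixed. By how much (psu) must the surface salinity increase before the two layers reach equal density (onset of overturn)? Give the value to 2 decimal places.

Neutral buoyancy requires −α(T_deep − T_surf) + β(S_deep − S_surf′) = 0.
S_surf′ = S_deep − (α/β)·ΔT = 35.14 − (1.1 × 10⁻⁴/8.1 × 10⁻⁴)·(-6.6) = 36.0363 psu.
Increase required: 36.0363 − 34.83 = 1.2063 psu.

1.21 psu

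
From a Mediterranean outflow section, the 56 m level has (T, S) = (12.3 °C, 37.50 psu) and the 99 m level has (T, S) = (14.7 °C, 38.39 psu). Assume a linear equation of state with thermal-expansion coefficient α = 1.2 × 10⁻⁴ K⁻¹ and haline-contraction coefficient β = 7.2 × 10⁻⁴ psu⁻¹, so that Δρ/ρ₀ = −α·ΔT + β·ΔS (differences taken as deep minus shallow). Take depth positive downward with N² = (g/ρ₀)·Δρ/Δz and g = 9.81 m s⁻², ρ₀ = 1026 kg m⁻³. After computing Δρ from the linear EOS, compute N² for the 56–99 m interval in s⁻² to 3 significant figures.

8.05 × 10⁻⁵ s⁻²

ΔT = +2.4 K, ΔS = +0.89 psu (deep − shallow).
Δρ/ρ₀ = −αΔT + βΔS = -2.88 × 10⁻⁴ + 6.408 × 10⁻⁴ = 3.528 × 10⁻⁴, so Δρ ≈ 0.3620 kg m⁻³.
N² = (g/ρ₀)·Δρ/Δz = g·(Δρ/ρ₀)/Δz = 9.81 × 3.528 × 10⁻⁴ / 43 = 8.0488 × 10⁻⁵ s⁻² ≈ 8.05 × 10⁻⁵ s⁻².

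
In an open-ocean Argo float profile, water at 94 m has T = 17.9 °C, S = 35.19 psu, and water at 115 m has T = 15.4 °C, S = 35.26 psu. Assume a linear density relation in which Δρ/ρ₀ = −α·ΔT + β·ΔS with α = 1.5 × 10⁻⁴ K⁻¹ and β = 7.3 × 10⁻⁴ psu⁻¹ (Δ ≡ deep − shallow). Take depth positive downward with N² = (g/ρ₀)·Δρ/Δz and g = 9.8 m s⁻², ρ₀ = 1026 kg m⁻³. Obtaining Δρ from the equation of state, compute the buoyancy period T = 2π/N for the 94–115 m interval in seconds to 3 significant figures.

446 s

ΔT = -2.5 K, ΔS = +0.07 psu (deep − shallow).
Δρ/ρ₀ = −αΔT + βΔS = 3.75 × 10⁻⁴ + 5.11 × 10⁻⁵ = 4.261 × 10⁻⁴, so Δρ ≈ 0.4372 kg m⁻³.
N² = (g/ρ₀)·Δρ/Δz = g·(Δρ/ρ₀)/Δz = 9.8 × 4.261 × 10⁻⁴ / 21 = 1.9885 × 10⁻⁴ s⁻².
N = √(1.9885 × 10⁻⁴) = 0.014101 rad s⁻¹ → T = 2π/N = 445.58 s ≈ 446 s.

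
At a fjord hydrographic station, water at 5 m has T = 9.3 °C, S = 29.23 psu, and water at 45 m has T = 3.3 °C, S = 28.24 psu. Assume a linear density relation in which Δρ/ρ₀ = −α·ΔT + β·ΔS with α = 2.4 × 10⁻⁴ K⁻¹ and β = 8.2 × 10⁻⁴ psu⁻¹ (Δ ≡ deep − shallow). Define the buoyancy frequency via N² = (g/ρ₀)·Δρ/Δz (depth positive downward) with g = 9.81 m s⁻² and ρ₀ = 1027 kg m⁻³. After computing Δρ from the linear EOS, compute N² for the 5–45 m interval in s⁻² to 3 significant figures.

ΔT = -6.0 K, ΔS = -0.99 psu (deep − shallow).
Δρ/ρ₀ = −αΔT + βΔS = 1.44 × 10⁻³ − 8.118 × 10⁻⁴ = 6.282 × 10⁻⁴, so Δρ ≈ 0.6452 kg m⁻³.
N² = (g/ρ₀)·Δρ/Δz = g·(Δρ/ρ₀)/Δz = 9.81 × 6.282 × 10⁻⁴ / 40 = 1.5407 × 10⁻⁴ s⁻² ≈ 1.54 × 10⁻⁴ s⁻².

1.54 × 10⁻⁴ s⁻²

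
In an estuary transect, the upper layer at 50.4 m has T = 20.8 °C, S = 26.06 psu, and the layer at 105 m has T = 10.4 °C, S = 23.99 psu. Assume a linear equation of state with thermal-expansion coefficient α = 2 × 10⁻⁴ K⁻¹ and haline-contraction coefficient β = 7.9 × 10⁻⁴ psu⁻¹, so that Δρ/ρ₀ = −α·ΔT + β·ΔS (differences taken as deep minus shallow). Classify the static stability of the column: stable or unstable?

stable

ΔT = 10.4 − 20.8 = -10.4 K and ΔS = 23.99 − 26.06 = -2.07 psu (deep − shallow).
−αΔT = 2.08 × 10⁻³; βΔS = -1.6353 × 10⁻³; sum Δρ/ρ₀ = 4.447 × 10⁻⁴.
Δρ/ρ₀ > 0, so Δρ > 0: deeper water is denser → statically stable.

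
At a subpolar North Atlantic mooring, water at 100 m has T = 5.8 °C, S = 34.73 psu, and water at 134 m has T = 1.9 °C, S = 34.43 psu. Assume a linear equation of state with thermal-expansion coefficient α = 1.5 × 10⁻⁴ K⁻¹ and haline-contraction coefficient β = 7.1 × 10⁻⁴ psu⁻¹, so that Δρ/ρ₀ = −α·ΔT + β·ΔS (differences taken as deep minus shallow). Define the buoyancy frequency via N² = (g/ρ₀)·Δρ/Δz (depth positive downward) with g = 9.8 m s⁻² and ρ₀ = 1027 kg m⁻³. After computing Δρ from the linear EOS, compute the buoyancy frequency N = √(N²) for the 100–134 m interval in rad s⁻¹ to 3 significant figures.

ΔT = -3.9 K, ΔS = -0.30 psu (deep − shallow).
Δρ/ρ₀ = −αΔT + βΔS = 5.85 × 10⁻⁴ − 2.13 × 10⁻⁴ = 3.72 × 10⁻⁴, so Δρ ≈ 0.3820 kg m⁻³.
N² = (g/ρ₀)·Δρ/Δz = g·(Δρ/ρ₀)/Δz = 9.8 × 3.72 × 10⁻⁴ / 34 = 1.0722 × 10⁻⁴ s⁻².
N = √(1.0722 × 10⁻⁴) = 0.010355 rad s⁻¹ ≈ 0.0104 rad s⁻¹.

0.0104 rad s⁻¹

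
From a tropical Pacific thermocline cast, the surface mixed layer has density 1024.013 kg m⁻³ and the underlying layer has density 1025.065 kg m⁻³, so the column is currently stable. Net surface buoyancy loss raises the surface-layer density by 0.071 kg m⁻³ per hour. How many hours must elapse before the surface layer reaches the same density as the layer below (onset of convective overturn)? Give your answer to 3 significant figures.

14.8 hours

Density deficit of the surface layer: 1025.065 − 1024.013 = 1.052 kg m⁻³.
Required change = 1.052 / 0.071 = 14.8 hours.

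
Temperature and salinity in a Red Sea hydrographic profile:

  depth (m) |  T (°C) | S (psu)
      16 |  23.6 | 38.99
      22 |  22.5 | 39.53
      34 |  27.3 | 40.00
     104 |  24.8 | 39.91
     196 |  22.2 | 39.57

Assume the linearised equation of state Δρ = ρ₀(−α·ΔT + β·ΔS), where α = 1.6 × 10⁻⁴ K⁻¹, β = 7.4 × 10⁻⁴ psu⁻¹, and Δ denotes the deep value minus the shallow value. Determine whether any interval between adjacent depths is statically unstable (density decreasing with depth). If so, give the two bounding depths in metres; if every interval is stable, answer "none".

Evaluate Δρ/ρ₀ = −αΔT + βΔS across each adjacent pair:
  16–22 m: −αΔT+βΔS = −(1.6 × 10⁻⁴)(-1.1)+(7.4 × 10⁻⁴)(+0.54) = 5.8 × 10⁻⁴ → stable
  22–34 m: −αΔT+βΔS = −(1.6 × 10⁻⁴)(+4.8)+(7.4 × 10⁻⁴)(+0.47) = -4.2 × 10⁻⁴ → UNSTABLE
  34–104 m: −αΔT+βΔS = −(1.6 × 10⁻⁴)(-2.5)+(7.4 × 10⁻⁴)(-0.09) = 3.3 × 10⁻⁴ → stable
  104–196 m: −αΔT+βΔS = −(1.6 × 10⁻⁴)(-2.6)+(7.4 × 10⁻⁴)(-0.34) = 1.6 × 10⁻⁴ → stable
The 22–34 m interval has Δρ < 0: lighter water underlies denser water.

22–34 m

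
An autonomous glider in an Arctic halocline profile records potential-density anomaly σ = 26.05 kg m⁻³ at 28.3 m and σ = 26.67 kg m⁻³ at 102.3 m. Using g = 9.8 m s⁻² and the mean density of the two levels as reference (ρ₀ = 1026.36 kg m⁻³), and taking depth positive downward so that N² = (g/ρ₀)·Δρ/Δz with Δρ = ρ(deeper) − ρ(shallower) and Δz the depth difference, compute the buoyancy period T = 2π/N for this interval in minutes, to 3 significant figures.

Δρ = 1026.67 − 1026.05 = 0.62 kg m⁻³ over Δz = 102.3 − 28.3 = 74 m.
N² = (9.8/1026.36) × (0.62/74) = 7.9999 × 10⁻⁵ s⁻².
N = √(7.9999 × 10⁻⁵) = 8.9442 × 10⁻³ rad s⁻¹, so T = 2π/N = 702.49 s = 11.708 min ≈ 11.7 min.

11.7 min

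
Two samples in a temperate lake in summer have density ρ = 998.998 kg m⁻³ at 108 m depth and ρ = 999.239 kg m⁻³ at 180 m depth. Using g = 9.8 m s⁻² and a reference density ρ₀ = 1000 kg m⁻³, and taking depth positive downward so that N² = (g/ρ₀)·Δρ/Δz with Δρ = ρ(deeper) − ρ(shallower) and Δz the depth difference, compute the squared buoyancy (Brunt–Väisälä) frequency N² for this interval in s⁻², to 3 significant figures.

Δρ = 999.239 − 998.998 = 0.241 kg m⁻³ over Δz = 180 − 108 = 72 m.
N² = (9.8/1000) × (0.241/72) = 3.2803 × 10⁻⁵ s⁻² ≈ 3.28 × 10⁻⁵ s⁻².

3.28 × 10⁻⁵ s⁻²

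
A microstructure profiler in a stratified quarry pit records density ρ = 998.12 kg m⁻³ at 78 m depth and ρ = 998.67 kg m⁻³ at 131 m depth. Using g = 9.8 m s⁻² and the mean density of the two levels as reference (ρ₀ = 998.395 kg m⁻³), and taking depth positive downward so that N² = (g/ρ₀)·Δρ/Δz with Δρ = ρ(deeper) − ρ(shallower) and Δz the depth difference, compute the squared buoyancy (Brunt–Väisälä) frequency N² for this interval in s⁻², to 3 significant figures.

Δρ = 998.67 − 998.12 = 0.55 kg m⁻³ over Δz = 131 − 78 = 53 m.
N² = (9.8/998.395) × (0.55/53) = 1.0186 × 10⁻⁴ s⁻² ≈ 1.02 × 10⁻⁴ s⁻².

1.02 × 10⁻⁴ s⁻²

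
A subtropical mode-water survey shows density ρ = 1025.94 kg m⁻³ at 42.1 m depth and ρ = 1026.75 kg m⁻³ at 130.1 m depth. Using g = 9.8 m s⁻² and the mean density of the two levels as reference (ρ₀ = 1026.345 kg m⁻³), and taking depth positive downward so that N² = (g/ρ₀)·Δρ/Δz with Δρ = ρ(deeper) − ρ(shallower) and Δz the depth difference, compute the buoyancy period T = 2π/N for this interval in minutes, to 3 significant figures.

11.2 min

Δρ = 1026.75 − 1025.94 = 0.81 kg m⁻³ over Δz = 130.1 − 42.1 = 88 m.
N² = (9.8/1026.345) × (0.81/88) = 8.7889 × 10⁻⁵ s⁻².
N = √(8.7889 × 10⁻⁵) = 9.3749 × 10⁻³ rad s⁻¹, so T = 2π/N = 670.21 s = 11.170 min ≈ 11.2 min.
A positive N² confirms static stability across the interval.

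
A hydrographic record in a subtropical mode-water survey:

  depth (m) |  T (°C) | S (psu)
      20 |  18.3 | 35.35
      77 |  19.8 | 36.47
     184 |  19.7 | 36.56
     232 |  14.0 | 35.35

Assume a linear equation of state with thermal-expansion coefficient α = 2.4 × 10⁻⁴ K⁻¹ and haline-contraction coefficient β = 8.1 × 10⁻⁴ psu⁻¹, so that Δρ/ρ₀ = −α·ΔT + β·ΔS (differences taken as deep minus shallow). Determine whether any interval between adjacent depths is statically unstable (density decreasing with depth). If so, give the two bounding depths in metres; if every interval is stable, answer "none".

Evaluate Δρ/ρ₀ = −αΔT + βΔS across each adjacent pair:
  20–77 m: −αΔT+βΔS = −(2.4 × 10⁻⁴)(+1.5)+(8.1 × 10⁻⁴)(+1.12) = 5.5 × 10⁻⁴ → stable
  77–184 m: −αΔT+βΔS = −(2.4 × 10⁻⁴)(-0.1)+(8.1 × 10⁻⁴)(+0.09) = 9.7 × 10⁻⁵ → stable
  184–232 m: −αΔT+βΔS = −(2.4 × 10⁻⁴)(-5.7)+(8.1 × 10⁻⁴)(-1.21) = 3.9 × 10⁻⁴ → stable
Every interval has Δρ > 0: the column is stably stratified throughout.

none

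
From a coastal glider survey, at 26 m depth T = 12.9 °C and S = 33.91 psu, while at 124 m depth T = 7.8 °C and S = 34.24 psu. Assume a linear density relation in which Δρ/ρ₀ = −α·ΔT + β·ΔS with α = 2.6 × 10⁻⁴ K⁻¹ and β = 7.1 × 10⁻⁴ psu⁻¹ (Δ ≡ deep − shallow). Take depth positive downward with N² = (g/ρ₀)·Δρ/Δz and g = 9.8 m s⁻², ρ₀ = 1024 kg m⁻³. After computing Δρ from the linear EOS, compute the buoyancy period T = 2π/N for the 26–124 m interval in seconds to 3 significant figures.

ΔT = -5.1 K, ΔS = +0.33 psu (deep − shallow).
Δρ/ρ₀ = −αΔT + βΔS = 1.326 × 10⁻³ + 2.343 × 10⁻⁴ = 1.5603 × 10⁻³, so Δρ ≈ 1.598 kg m⁻³.
N² = (g/ρ₀)·Δρ/Δz = g·(Δρ/ρ₀)/Δz = 9.8 × 1.5603 × 10⁻³ / 98 = 1.5603 × 10⁻⁴ s⁻².
N = √(1.5603 × 10⁻⁴) = 0.012491 rad s⁻¹ → T = 2π/N = 503.02 s ≈ 503 s.

503 s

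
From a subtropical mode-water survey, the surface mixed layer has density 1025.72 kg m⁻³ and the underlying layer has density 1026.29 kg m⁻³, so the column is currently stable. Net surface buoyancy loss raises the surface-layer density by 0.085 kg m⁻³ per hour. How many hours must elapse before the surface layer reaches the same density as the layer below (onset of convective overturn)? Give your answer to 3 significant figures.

Density deficit of the surface layer: 1026.29 − 1025.72 = 0.57 kg m⁻³.
Required change = 0.57 / 0.085 = 6.71 hours.

6.71 hours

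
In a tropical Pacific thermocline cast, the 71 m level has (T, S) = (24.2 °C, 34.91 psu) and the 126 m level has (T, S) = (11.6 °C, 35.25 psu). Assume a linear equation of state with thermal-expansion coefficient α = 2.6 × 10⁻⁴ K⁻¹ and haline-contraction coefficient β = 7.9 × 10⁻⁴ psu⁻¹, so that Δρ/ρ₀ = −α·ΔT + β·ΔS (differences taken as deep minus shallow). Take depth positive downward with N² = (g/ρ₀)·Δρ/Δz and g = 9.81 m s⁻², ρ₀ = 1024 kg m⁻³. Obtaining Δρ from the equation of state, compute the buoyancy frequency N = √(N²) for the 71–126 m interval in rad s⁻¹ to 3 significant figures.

ΔT = -12.6 K, ΔS = +0.34 psu (deep − shallow).
Δρ/ρ₀ = −αΔT + βΔS = 3.276 × 10⁻³ + 2.686 × 10⁻⁴ = 3.5446 × 10⁻³, so Δρ ≈ 3.630 kg m⁻³.
N² = (g/ρ₀)·Δρ/Δz = g·(Δρ/ρ₀)/Δz = 9.81 × 3.5446 × 10⁻³ / 55 = 6.3223 × 10⁻⁴ s⁻².
N = √(6.3223 × 10⁻⁴) = 0.025144 rad s⁻¹ ≈ 0.0251 rad s⁻¹.

0.0251 rad s⁻¹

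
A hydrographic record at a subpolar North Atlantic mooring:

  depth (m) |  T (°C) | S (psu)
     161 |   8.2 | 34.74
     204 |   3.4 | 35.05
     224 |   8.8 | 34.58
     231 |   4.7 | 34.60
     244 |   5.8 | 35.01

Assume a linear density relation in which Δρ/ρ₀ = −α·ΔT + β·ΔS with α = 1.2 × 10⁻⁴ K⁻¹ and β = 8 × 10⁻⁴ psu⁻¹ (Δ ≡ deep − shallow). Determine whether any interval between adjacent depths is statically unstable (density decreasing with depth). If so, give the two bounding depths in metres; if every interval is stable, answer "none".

204–224 m

Evaluate Δρ/ρ₀ = −αΔT + βΔS across each adjacent pair:
  161–204 m: −αΔT+βΔS = −(1.2 × 10⁻⁴)(-4.8)+(8 × 10⁻⁴)(+0.31) = 8.2 × 10⁻⁴ → stable
  204–224 m: −αΔT+βΔS = −(1.2 × 10⁻⁴)(+5.4)+(8 × 10⁻⁴)(-0.47) = -1.0 × 10⁻³ → UNSTABLE
  224–231 m: −αΔT+βΔS = −(1.2 × 10⁻⁴)(-4.1)+(8 × 10⁻⁴)(+0.02) = 5.1 × 10⁻⁴ → stable
  231–244 m: −αΔT+βΔS = −(1.2 × 10⁻⁴)(+1.1)+(8 × 10⁻⁴)(+0.41) = 2.0 × 10⁻⁴ → stable
The 204–224 m interval has Δρ < 0: lighter water underlies denser water.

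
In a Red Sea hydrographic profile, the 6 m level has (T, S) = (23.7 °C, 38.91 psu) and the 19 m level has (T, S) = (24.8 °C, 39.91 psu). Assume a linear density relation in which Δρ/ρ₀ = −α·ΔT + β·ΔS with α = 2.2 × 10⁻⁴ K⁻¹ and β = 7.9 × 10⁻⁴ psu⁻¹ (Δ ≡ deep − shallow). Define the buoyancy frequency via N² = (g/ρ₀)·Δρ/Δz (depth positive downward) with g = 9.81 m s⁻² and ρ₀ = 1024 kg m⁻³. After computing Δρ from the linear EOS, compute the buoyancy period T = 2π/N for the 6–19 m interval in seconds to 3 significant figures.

309 s

ΔT = +1.1 K, ΔS = +1.00 psu (deep − shallow).
Δρ/ρ₀ = −αΔT + βΔS = -2.42 × 10⁻⁴ + 7.90 × 10⁻⁴ = 5.48 × 10⁻⁴, so Δρ ≈ 0.5612 kg m⁻³.
N² = (g/ρ₀)·Δρ/Δz = g·(Δρ/ρ₀)/Δz = 9.81 × 5.48 × 10⁻⁴ / 13 = 4.1353 × 10⁻⁴ s⁻².
N = √(4.1353 × 10⁻⁴) = 0.020335 rad s⁻¹ → T = 2π/N = 308.98 s ≈ 309 s.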